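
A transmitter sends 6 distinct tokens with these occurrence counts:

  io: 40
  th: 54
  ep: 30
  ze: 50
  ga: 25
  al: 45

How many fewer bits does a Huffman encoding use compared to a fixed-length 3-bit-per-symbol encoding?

Fixed-length: 3 bits × 244 symbols = 732 bits.
Huffman merges:
merge ga(25) and ep(30): 55
merge io(40) and al(45): 85
merge ze(50) and th(54): 104
merge 55 and 85: 140
merge 104 and 140: 244
Huffman total = 55 + 85 + 104 + 140 + 244 = 628 bits.
Saving = 732 − 628 = 104 bits.

104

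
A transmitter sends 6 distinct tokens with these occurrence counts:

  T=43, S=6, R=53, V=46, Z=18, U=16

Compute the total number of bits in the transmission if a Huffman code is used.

Merge the two smallest weights repeatedly:
S(6) + U(16) → 22
Z(18) + 22 → 40
40 + T(43) → 83
V(46) + R(53) → 99
83 + 99 → 182
Each symbol's bit-cost is frequency × depth; summing gives 426 bits (equivalently 22 + 40 + 83 + 99 + 182).

426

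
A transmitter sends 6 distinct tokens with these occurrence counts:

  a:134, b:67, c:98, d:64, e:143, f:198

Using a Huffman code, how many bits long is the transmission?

1768

Build the Huffman tree bottom-up:
d(64) + b(67) → 131
c(98) + 131 → 229
a(134) + e(143) → 277
f(198) + 229 → 427
277 + 427 → 704
Total encoded bits = sum of merged weights = 131 + 229 + 277 + 427 + 704 = 1768.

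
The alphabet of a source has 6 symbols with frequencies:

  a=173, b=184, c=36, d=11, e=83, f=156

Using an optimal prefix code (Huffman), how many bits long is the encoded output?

1463

Build the Huffman tree bottom-up:
combine d(11), c(36) → 47
combine 47, e(83) → 130
combine 130, f(156) → 286
combine a(173), b(184) → 357
combine 286, 357 → 643
Each symbol's bit-cost is frequency × depth; summing gives 1463 bits (equivalently 47 + 130 + 286 + 357 + 643).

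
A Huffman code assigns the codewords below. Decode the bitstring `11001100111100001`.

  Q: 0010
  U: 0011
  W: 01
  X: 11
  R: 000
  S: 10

Read left to right; each codeword is recognised as soon as it completes (prefix code):
  11→X | 0011→U | 0011→U | 11→X | 000→R | 01→W
Decoded message: XUUXRW

XUUXRW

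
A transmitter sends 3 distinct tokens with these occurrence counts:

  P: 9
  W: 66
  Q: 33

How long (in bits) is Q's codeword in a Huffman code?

2

Build the tree from the bottom:
merge P(9) and Q(33): 42
merge 42 and W(66): 108
Q sits 2 levels below the root, so its codeword is 2 bits.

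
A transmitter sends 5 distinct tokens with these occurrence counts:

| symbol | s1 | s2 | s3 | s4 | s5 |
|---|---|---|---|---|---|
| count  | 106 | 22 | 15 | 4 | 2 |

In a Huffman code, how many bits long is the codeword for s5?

Huffman merges, smallest pair first:
merge s5(2) and s4(4): 6
merge 6 and s3(15): 21
merge 21 and s2(22): 43
merge 43 and s1(106): 149
The subtree containing s5 is merged 4 times, so code length = 4.

4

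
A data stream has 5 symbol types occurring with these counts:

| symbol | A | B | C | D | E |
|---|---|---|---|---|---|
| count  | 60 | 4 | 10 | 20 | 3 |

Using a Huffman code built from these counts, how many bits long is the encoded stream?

158

Greedily combine the two least-frequent nodes:
merge E(3) and B(4): 7
merge 7 and C(10): 17
merge 17 and D(20): 37
merge 37 and A(60): 97
Each symbol's bit-cost is frequency × depth; summing gives 158 bits (equivalently 7 + 17 + 37 + 97).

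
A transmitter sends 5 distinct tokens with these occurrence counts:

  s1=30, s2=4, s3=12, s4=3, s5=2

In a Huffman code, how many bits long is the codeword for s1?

Huffman merges, smallest pair first:
combine s5(2), s4(3) → 5
combine s2(4), 5 → 9
combine 9, s3(12) → 21
combine 21, s1(30) → 51
s1 sits one level below the root: a 1-bit codeword.

1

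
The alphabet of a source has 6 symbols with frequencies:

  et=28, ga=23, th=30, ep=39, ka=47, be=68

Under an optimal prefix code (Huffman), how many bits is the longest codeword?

3

Merge the two lowest-weight nodes at each step:
combine ga(23), et(28) → 51
combine th(30), ep(39) → 69
combine ka(47), 51 → 98
combine be(68), 69 → 137
combine 98, 137 → 235
The first pair merged (ga, et) ends up deepest, at depth 3.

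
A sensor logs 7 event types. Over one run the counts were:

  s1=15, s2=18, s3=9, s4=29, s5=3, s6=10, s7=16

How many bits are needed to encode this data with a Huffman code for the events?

265

Greedily combine the two least-frequent nodes:
s5(3) + s3(9) → 12
s6(10) + 12 → 22
s1(15) + s7(16) → 31
s2(18) + 22 → 40
s4(29) + 31 → 60
40 + 60 → 100
Total encoded bits = sum of merged weights = 12 + 22 + 31 + 40 + 60 + 100 = 265.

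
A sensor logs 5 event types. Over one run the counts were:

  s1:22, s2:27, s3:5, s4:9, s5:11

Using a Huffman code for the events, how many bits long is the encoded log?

160

Build the Huffman tree bottom-up:
merge s3(5) and s4(9): 14
merge s5(11) and 14: 25
merge s1(22) and 25: 47
merge s2(27) and 47: 74
Total encoded bits = sum of merged weights = 14 + 25 + 47 + 74 = 160.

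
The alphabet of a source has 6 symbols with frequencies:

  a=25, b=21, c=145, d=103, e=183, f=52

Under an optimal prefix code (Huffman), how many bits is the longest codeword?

Merge the two lowest-weight nodes at each step:
combine b(21), a(25) → 46
combine 46, f(52) → 98
combine 98, d(103) → 201
combine c(145), e(183) → 328
combine 201, 328 → 529
The rarest symbols sit at the bottom; the longest codeword is 4 bits.

4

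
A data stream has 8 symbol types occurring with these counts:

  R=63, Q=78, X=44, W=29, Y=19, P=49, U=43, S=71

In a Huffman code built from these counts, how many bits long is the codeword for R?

Huffman merges, smallest pair first:
merge Y(19) and W(29): 48
merge U(43) and X(44): 87
merge 48 and P(49): 97
merge R(63) and S(71): 134
merge Q(78) and 87: 165
merge 97 and 134: 231
merge 165 and 231: 396
The subtree containing R is merged 3 times, so code length = 3.

3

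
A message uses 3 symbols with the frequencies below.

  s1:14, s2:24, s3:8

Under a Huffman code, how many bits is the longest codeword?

Merge the two lowest-weight nodes at each step:
s3(8) + s1(14) → 22
22 + s2(24) → 46
Maximum depth reached is 2.

2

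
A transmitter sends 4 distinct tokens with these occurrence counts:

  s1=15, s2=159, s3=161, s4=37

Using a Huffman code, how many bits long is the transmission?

Build the Huffman tree bottom-up:
s1(15) + s4(37) → 52
52 + s2(159) → 211
s3(161) + 211 → 372
Each symbol's bit-cost is frequency × depth; summing gives 635 bits (equivalently 52 + 211 + 372).

635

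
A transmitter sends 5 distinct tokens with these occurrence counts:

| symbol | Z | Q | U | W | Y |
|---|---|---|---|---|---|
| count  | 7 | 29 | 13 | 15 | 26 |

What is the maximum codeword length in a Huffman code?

Merge the two lowest-weight nodes at each step:
Z(7) + U(13) → 20
W(15) + 20 → 35
Y(26) + Q(29) → 55
35 + 55 → 90
Maximum depth reached is 3.

3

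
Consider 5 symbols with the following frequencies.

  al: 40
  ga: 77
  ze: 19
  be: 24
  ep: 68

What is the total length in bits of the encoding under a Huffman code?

Greedily combine the two least-frequent nodes:
ze(19) + be(24) → 43
al(40) + 43 → 83
ep(68) + ga(77) → 145
83 + 145 → 228
Total encoded bits = sum of merged weights = 43 + 83 + 145 + 228 = 499.

499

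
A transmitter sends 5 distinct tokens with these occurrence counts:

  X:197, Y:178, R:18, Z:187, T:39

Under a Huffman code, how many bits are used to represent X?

2

Build the tree from the bottom:
merge R(18) and T(39): 57
merge 57 and Y(178): 235
merge Z(187) and X(197): 384
merge 235 and 384: 619
The subtree containing X is merged 2 times, so code length = 2.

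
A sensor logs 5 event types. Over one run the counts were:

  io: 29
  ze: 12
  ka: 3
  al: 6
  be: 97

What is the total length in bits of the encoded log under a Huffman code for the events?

Greedily combine the two least-frequent nodes:
combine ka(3), al(6) → 9
combine 9, ze(12) → 21
combine 21, io(29) → 50
combine 50, be(97) → 147
The encoded length is the sum of every internal node's weight: 9 + 21 + 50 + 147 = 227 bits.

227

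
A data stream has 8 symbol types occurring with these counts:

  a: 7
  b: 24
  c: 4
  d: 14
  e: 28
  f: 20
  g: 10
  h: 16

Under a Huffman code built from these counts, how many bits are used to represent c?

Repeatedly merge the two smallest:
merge c(4) and a(7): 11
merge g(10) and 11: 21
merge d(14) and h(16): 30
merge f(20) and 21: 41
merge b(24) and e(28): 52
merge 30 and 41: 71
merge 52 and 71: 123
c sits 5 levels below the root, so its codeword is 5 bits.

5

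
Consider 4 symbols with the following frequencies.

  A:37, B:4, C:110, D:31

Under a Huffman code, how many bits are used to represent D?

3

Huffman merges, smallest pair first:
B(4) + D(31) → 35
35 + A(37) → 72
72 + C(110) → 182
D sits 3 levels below the root, so its codeword is 3 bits.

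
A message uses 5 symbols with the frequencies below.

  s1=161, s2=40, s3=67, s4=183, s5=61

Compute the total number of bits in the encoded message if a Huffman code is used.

1110

Merge the two smallest weights repeatedly:
merge s2(40) and s5(61): 101
merge s3(67) and 101: 168
merge s1(161) and 168: 329
merge s4(183) and 329: 512
The encoded length is the sum of every internal node's weight: 101 + 168 + 329 + 512 = 1110 bits.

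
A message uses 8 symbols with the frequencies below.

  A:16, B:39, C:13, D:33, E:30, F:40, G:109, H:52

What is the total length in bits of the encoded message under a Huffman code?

916

Greedily combine the two least-frequent nodes:
combine C(13), A(16) → 29
combine 29, E(30) → 59
combine D(33), B(39) → 72
combine F(40), H(52) → 92
combine 59, 72 → 131
combine 92, G(109) → 201
combine 131, 201 → 332
The encoded length is the sum of every internal node's weight: 29 + 59 + 72 + 92 + 131 + 201 + 332 = 916 bits.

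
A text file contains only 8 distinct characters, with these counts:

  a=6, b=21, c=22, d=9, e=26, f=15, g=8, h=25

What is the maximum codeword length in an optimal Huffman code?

Merge the two lowest-weight nodes at each step:
a(6) + g(8) → 14
d(9) + 14 → 23
f(15) + b(21) → 36
c(22) + 23 → 45
h(25) + e(26) → 51
36 + 45 → 81
51 + 81 → 132
The rarest symbols sit at the bottom; the longest codeword is 5 bits.

5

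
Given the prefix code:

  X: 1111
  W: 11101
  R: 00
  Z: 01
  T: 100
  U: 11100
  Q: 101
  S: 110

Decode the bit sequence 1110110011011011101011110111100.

Read left to right; each codeword is recognised as soon as it completes (prefix code):
  11101→W | 100→T | 110→S | 110→S | 11101→W | 01→Z | 11101→W | 11100→U
Decoded message: WTSSWZWU

WTSSWZWU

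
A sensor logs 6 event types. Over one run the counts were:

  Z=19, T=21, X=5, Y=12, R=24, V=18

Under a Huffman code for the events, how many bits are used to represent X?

Build the tree from the bottom:
X(5) + Y(12) → 17
17 + V(18) → 35
Z(19) + T(21) → 40
R(24) + 35 → 59
40 + 59 → 99
The subtree containing X is merged 4 times, so code length = 4.

4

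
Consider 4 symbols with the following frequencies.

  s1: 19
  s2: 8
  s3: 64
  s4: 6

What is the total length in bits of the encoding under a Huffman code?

Greedily combine the two least-frequent nodes:
merge s4(6) and s2(8): 14
merge 14 and s1(19): 33
merge 33 and s3(64): 97
Total encoded bits = sum of merged weights = 14 + 33 + 97 = 144.

144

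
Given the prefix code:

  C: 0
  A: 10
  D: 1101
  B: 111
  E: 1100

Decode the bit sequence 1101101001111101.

DAACBD

Read left to right; each codeword is recognised as soon as it completes (prefix code):
  1101→D | 10→A | 10→A | 0→C | 111→B | 1101→D
Decoded message: DAACBD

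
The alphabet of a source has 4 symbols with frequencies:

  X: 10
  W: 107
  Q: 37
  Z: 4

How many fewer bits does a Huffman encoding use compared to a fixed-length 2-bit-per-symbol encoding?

Fixed-length: 2 bits × 158 symbols = 316 bits.
Huffman merges:
Z(4) + X(10) → 14
14 + Q(37) → 51
51 + W(107) → 158
Huffman total = 14 + 51 + 158 = 223 bits.
Saving = 316 − 223 = 93 bits.

93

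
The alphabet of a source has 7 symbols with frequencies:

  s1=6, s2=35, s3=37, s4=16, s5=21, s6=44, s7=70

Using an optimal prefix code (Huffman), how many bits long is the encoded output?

Build the Huffman tree bottom-up:
merge s1(6) and s4(16): 22
merge s5(21) and 22: 43
merge s2(35) and s3(37): 72
merge 43 and s6(44): 87
merge s7(70) and 72: 142
merge 87 and 142: 229
The encoded length is the sum of every internal node's weight: 22 + 43 + 72 + 87 + 142 + 229 = 595 bits.

595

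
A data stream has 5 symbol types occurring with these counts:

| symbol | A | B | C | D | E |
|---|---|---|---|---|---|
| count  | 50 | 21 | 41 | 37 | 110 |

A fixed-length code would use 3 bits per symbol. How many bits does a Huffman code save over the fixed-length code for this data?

220

Fixed-length: 3 bits × 259 symbols = 777 bits.
Huffman merges:
B(21) + D(37) → 58
C(41) + A(50) → 91
58 + 91 → 149
E(110) + 149 → 259
Huffman total = 58 + 91 + 149 + 259 = 557 bits.
Saving = 777 − 557 = 220 bits.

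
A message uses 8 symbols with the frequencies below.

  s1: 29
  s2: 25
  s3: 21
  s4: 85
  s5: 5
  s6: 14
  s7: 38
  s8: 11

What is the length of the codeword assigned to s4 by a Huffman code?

1

Repeatedly merge the two smallest:
merge s5(5) and s8(11): 16
merge s6(14) and 16: 30
merge s3(21) and s2(25): 46
merge s1(29) and 30: 59
merge s7(38) and 46: 84
merge 59 and 84: 143
merge s4(85) and 143: 228
s4 is merged only at the final step, so code length = 1.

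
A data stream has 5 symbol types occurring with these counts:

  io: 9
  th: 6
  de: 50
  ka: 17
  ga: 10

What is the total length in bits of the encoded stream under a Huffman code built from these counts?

174

Build the Huffman tree bottom-up:
merge th(6) and io(9): 15
merge ga(10) and 15: 25
merge ka(17) and 25: 42
merge 42 and de(50): 92
The encoded length is the sum of every internal node's weight: 15 + 25 + 42 + 92 = 174 bits.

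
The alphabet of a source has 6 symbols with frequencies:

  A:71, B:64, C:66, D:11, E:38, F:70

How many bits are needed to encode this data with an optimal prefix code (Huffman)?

Greedily combine the two least-frequent nodes:
combine D(11), E(38) → 49
combine 49, B(64) → 113
combine C(66), F(70) → 136
combine A(71), 113 → 184
combine 136, 184 → 320
Total encoded bits = sum of merged weights = 49 + 113 + 136 + 184 + 320 = 802.

802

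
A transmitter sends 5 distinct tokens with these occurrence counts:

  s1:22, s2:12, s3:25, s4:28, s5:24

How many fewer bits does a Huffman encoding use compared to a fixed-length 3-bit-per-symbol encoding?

Fixed-length: 3 bits × 111 symbols = 333 bits.
Huffman merges:
s2(12) + s1(22) → 34
s5(24) + s3(25) → 49
s4(28) + 34 → 62
49 + 62 → 111
Huffman total = 34 + 49 + 62 + 111 = 256 bits.
Saving = 333 − 256 = 77 bits.

77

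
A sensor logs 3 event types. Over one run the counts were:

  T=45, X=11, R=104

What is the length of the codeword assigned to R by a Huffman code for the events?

Huffman merges, smallest pair first:
combine X(11), T(45) → 56
combine 56, R(104) → 160
R is a child of the root — depth 1, so its codeword is a single bit.

1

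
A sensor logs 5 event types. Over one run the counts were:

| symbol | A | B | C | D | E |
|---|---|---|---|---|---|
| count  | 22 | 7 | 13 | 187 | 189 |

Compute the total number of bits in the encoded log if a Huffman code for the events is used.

709

Merge the two smallest weights repeatedly:
combine B(7), C(13) → 20
combine 20, A(22) → 42
combine 42, D(187) → 229
combine E(189), 229 → 418
Each symbol's bit-cost is frequency × depth; summing gives 709 bits (equivalently 20 + 42 + 229 + 418).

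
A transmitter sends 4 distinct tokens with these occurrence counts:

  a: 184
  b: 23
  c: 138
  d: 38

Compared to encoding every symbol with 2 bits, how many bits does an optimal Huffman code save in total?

123

Fixed-length: 2 bits × 383 symbols = 766 bits.
Huffman merges:
merge b(23) and d(38): 61
merge 61 and c(138): 199
merge a(184) and 199: 383
Huffman total = 61 + 199 + 383 = 643 bits.
Saving = 766 − 643 = 123 bits.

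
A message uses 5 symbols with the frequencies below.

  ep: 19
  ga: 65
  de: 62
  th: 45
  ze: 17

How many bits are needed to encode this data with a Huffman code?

452

Merge the two smallest weights repeatedly:
ze(17) + ep(19) → 36
36 + th(45) → 81
de(62) + ga(65) → 127
81 + 127 → 208
The encoded length is the sum of every internal node's weight: 36 + 81 + 127 + 208 = 452 bits.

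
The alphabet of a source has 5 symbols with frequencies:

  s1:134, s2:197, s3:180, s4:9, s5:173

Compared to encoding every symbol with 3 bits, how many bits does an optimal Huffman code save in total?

550

Fixed-length: 3 bits × 693 symbols = 2079 bits.
Huffman merges:
s4(9) + s1(134) → 143
143 + s5(173) → 316
s3(180) + s2(197) → 377
316 + 377 → 693
Huffman total = 143 + 316 + 377 + 693 = 1529 bits.
Saving = 2079 − 1529 = 550 bits.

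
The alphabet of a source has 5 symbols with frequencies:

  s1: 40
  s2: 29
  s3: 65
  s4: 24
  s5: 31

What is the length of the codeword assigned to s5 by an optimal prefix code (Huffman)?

2

Huffman merges, smallest pair first:
combine s4(24), s2(29) → 53
combine s5(31), s1(40) → 71
combine 53, s3(65) → 118
combine 71, 118 → 189
s5's leaf is at depth 2, giving a 2-bit codeword.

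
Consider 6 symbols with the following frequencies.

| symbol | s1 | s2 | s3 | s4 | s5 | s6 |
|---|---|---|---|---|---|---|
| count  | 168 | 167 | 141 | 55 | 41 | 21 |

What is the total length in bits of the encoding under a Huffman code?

Merge the two smallest weights repeatedly:
merge s6(21) and s5(41): 62
merge s4(55) and 62: 117
merge 117 and s3(141): 258
merge s2(167) and s1(168): 335
merge 258 and 335: 593
The encoded length is the sum of every internal node's weight: 62 + 117 + 258 + 335 + 593 = 1365 bits.

1365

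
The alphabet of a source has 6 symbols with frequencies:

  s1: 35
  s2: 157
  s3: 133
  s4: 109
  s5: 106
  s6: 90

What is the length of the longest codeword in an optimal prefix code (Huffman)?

3

Merge the two lowest-weight nodes at each step:
s1(35) + s6(90) → 125
s5(106) + s4(109) → 215
125 + s3(133) → 258
s2(157) + 215 → 372
258 + 372 → 630
The first pair merged (s1, s6) ends up deepest, at depth 3.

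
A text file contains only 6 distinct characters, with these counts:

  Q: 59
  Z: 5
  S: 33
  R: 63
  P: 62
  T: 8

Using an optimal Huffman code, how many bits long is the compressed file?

519

Greedily combine the two least-frequent nodes:
Z(5) + T(8) → 13
13 + S(33) → 46
46 + Q(59) → 105
P(62) + R(63) → 125
105 + 125 → 230
The encoded length is the sum of every internal node's weight: 13 + 46 + 105 + 125 + 230 = 519 bits.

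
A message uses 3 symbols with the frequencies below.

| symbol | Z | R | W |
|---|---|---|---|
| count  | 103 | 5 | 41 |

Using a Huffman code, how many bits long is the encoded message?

195

Greedily combine the two least-frequent nodes:
merge R(5) and W(41): 46
merge 46 and Z(103): 149
Total encoded bits = sum of merged weights = 46 + 149 = 195.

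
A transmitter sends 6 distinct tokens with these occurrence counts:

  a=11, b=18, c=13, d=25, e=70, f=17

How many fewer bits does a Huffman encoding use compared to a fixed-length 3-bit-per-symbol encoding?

116

Fixed-length: 3 bits × 154 symbols = 462 bits.
Huffman merges:
combine a(11), c(13) → 24
combine f(17), b(18) → 35
combine 24, d(25) → 49
combine 35, 49 → 84
combine e(70), 84 → 154
Huffman total = 24 + 35 + 49 + 84 + 154 = 346 bits.
Saving = 462 − 346 = 116 bits.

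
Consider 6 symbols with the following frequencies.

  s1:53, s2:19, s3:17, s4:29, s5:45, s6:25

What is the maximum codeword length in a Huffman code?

3

Merge the two lowest-weight nodes at each step:
combine s3(17), s2(19) → 36
combine s6(25), s4(29) → 54
combine 36, s5(45) → 81
combine s1(53), 54 → 107
combine 81, 107 → 188
Maximum depth reached is 3.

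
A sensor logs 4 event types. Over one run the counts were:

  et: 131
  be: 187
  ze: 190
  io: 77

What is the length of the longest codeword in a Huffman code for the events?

2

Merge the two lowest-weight nodes at each step:
combine io(77), et(131) → 208
combine be(187), ze(190) → 377
combine 208, 377 → 585
The rarest symbols sit at the bottom; the longest codeword is 2 bits.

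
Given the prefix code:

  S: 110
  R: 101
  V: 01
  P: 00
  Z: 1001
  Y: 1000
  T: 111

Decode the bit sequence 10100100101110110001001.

Read left to right; each codeword is recognised as soon as it completes (prefix code):
  101→R | 00→P | 1001→Z | 01→V | 110→S | 110→S | 00→P | 1001→Z
Decoded message: RPZVSSPZ

RPZVSSPZ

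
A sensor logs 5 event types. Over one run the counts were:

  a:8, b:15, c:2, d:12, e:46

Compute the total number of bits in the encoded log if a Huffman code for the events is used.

Merge the two smallest weights repeatedly:
merge c(2) and a(8): 10
merge 10 and d(12): 22
merge b(15) and 22: 37
merge 37 and e(46): 83
Each symbol's bit-cost is frequency × depth; summing gives 152 bits (equivalently 10 + 22 + 37 + 83).

152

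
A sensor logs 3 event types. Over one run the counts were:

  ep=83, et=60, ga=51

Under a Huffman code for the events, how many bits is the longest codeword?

Merge the two lowest-weight nodes at each step:
combine ga(51), et(60) → 111
combine ep(83), 111 → 194
The first pair merged (ga, et) ends up deepest, at depth 2.

2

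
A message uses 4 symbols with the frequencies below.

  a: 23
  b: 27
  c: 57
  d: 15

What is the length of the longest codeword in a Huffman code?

Merge the two lowest-weight nodes at each step:
combine d(15), a(23) → 38
combine b(27), 38 → 65
combine c(57), 65 → 122
The first pair merged (d, a) ends up deepest, at depth 3.

3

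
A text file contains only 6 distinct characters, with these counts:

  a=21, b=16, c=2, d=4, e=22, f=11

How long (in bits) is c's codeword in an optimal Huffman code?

Build the tree from the bottom:
combine c(2), d(4) → 6
combine 6, f(11) → 17
combine b(16), 17 → 33
combine a(21), e(22) → 43
combine 33, 43 → 76
The subtree containing c is merged 4 times, so code length = 4.

4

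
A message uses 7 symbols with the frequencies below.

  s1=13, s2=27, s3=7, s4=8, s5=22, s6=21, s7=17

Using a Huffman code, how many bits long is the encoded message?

Build the Huffman tree bottom-up:
s3(7) + s4(8) → 15
s1(13) + 15 → 28
s7(17) + s6(21) → 38
s5(22) + s2(27) → 49
28 + 38 → 66
49 + 66 → 115
Total encoded bits = sum of merged weights = 15 + 28 + 38 + 49 + 66 + 115 = 311.

311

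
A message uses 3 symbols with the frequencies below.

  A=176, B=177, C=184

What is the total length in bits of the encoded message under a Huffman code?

890

Greedily combine the two least-frequent nodes:
combine A(176), B(177) → 353
combine C(184), 353 → 537
Total encoded bits = sum of merged weights = 353 + 537 = 890.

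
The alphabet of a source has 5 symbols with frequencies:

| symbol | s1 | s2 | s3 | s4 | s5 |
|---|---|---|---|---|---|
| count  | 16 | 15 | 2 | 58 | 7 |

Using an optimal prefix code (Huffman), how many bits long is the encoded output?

Merge the two smallest weights repeatedly:
merge s3(2) and s5(7): 9
merge 9 and s2(15): 24
merge s1(16) and 24: 40
merge 40 and s4(58): 98
The encoded length is the sum of every internal node's weight: 9 + 24 + 40 + 98 = 171 bits.

171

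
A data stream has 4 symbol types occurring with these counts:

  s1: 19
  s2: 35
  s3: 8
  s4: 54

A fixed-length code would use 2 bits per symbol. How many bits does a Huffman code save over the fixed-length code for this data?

Fixed-length: 2 bits × 116 symbols = 232 bits.
Huffman merges:
s3(8) + s1(19) → 27
27 + s2(35) → 62
s4(54) + 62 → 116
Huffman total = 27 + 62 + 116 = 205 bits.
Saving = 232 − 205 = 27 bits.

27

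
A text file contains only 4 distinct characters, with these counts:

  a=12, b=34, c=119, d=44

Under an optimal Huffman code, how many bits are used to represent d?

Build the tree from the bottom:
merge a(12) and b(34): 46
merge d(44) and 46: 90
merge 90 and c(119): 209
The subtree containing d is merged 2 times, so code length = 2.

2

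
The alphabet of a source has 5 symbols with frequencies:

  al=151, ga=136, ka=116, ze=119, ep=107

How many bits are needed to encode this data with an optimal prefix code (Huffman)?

1481

Build the Huffman tree bottom-up:
combine ep(107), ka(116) → 223
combine ze(119), ga(136) → 255
combine al(151), 223 → 374
combine 255, 374 → 629
Each symbol's bit-cost is frequency × depth; summing gives 1481 bits (equivalently 223 + 255 + 374 + 629).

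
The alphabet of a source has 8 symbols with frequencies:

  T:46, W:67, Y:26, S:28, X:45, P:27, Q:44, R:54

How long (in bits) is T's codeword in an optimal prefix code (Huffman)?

Build the tree from the bottom:
combine Y(26), P(27) → 53
combine S(28), Q(44) → 72
combine X(45), T(46) → 91
combine 53, R(54) → 107
combine W(67), 72 → 139
combine 91, 107 → 198
combine 139, 198 → 337
T sits 3 levels below the root, so its codeword is 3 bits.

3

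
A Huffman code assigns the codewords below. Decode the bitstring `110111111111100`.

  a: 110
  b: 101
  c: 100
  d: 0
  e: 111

Read left to right; each codeword is recognised as soon as it completes (prefix code):
  110→a | 111→e | 111→e | 111→e | 100→c
Decoded message: aeeec

aeeec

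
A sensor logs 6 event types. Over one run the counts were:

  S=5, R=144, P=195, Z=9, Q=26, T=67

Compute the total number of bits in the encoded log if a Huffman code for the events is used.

Build the Huffman tree bottom-up:
merge S(5) and Z(9): 14
merge 14 and Q(26): 40
merge 40 and T(67): 107
merge 107 and R(144): 251
merge P(195) and 251: 446
The encoded length is the sum of every internal node's weight: 14 + 40 + 107 + 251 + 446 = 858 bits.

858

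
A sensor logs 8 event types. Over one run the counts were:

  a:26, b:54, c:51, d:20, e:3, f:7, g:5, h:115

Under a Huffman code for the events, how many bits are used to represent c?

Huffman merges, smallest pair first:
e(3) + g(5) → 8
f(7) + 8 → 15
15 + d(20) → 35
a(26) + 35 → 61
c(51) + b(54) → 105
61 + 105 → 166
h(115) + 166 → 281
c's leaf is at depth 3, giving a 3-bit codeword.

3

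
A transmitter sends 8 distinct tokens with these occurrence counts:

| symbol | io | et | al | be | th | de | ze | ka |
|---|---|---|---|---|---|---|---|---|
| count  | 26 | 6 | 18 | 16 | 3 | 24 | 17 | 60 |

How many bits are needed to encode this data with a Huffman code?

Merge the two smallest weights repeatedly:
combine th(3), et(6) → 9
combine 9, be(16) → 25
combine ze(17), al(18) → 35
combine de(24), 25 → 49
combine io(26), 35 → 61
combine 49, ka(60) → 109
combine 61, 109 → 170
Total encoded bits = sum of merged weights = 9 + 25 + 35 + 49 + 61 + 109 + 170 = 458.

458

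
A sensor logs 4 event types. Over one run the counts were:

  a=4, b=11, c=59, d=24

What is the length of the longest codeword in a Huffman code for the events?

Merge the two lowest-weight nodes at each step:
merge a(4) and b(11): 15
merge 15 and d(24): 39
merge 39 and c(59): 98
The first pair merged (a, b) ends up deepest, at depth 3.

3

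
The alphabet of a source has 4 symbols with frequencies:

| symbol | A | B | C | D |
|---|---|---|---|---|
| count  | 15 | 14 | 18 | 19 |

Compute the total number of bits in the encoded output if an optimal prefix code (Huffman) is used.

132

Build the Huffman tree bottom-up:
merge B(14) and A(15): 29
merge C(18) and D(19): 37
merge 29 and 37: 66
Total encoded bits = sum of merged weights = 29 + 37 + 66 = 132.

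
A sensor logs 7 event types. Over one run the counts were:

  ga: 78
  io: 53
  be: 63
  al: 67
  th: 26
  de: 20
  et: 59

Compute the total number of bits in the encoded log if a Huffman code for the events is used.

999

Greedily combine the two least-frequent nodes:
combine de(20), th(26) → 46
combine 46, io(53) → 99
combine et(59), be(63) → 122
combine al(67), ga(78) → 145
combine 99, 122 → 221
combine 145, 221 → 366
Total encoded bits = sum of merged weights = 46 + 99 + 122 + 145 + 221 + 366 = 999.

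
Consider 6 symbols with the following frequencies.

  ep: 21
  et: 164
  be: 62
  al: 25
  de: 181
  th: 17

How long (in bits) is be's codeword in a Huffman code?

3

Huffman merges, smallest pair first:
th(17) + ep(21) → 38
al(25) + 38 → 63
be(62) + 63 → 125
125 + et(164) → 289
de(181) + 289 → 470
be's leaf is at depth 3, giving a 3-bit codeword.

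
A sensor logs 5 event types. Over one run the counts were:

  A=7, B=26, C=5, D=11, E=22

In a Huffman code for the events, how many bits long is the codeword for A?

4

Build the tree from the bottom:
merge C(5) and A(7): 12
merge D(11) and 12: 23
merge E(22) and 23: 45
merge B(26) and 45: 71
A sits 4 levels below the root, so its codeword is 4 bits.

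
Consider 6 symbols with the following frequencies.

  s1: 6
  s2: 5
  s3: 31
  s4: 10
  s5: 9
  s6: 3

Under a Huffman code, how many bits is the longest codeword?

Merge the two lowest-weight nodes at each step:
merge s6(3) and s2(5): 8
merge s1(6) and 8: 14
merge s5(9) and s4(10): 19
merge 14 and 19: 33
merge s3(31) and 33: 64
The first pair merged (s6, s2) ends up deepest, at depth 4.

4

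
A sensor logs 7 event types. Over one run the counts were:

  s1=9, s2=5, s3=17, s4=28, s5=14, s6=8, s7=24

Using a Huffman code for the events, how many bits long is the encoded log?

276

Build the Huffman tree bottom-up:
combine s2(5), s6(8) → 13
combine s1(9), 13 → 22
combine s5(14), s3(17) → 31
combine 22, s7(24) → 46
combine s4(28), 31 → 59
combine 46, 59 → 105
The encoded length is the sum of every internal node's weight: 13 + 22 + 31 + 46 + 59 + 105 = 276 bits.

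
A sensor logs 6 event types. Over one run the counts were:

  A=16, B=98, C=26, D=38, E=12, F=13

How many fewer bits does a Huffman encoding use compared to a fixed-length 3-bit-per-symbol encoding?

Fixed-length: 3 bits × 203 symbols = 609 bits.
Huffman merges:
combine E(12), F(13) → 25
combine A(16), 25 → 41
combine C(26), D(38) → 64
combine 41, 64 → 105
combine B(98), 105 → 203
Huffman total = 25 + 41 + 64 + 105 + 203 = 438 bits.
Saving = 609 − 438 = 171 bits.

171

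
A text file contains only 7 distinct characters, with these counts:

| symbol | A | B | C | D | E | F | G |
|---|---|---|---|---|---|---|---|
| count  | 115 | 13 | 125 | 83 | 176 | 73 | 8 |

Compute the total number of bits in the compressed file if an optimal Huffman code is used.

1478

Greedily combine the two least-frequent nodes:
G(8) + B(13) → 21
21 + F(73) → 94
D(83) + 94 → 177
A(115) + C(125) → 240
E(176) + 177 → 353
240 + 353 → 593
Each symbol's bit-cost is frequency × depth; summing gives 1478 bits (equivalently 21 + 94 + 177 + 240 + 353 + 593).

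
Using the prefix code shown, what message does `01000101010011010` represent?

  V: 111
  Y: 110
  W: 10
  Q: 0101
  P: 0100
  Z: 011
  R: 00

Read left to right; each codeword is recognised as soon as it completes (prefix code):
  0100→P | 0101→Q | 0100→P | 110→Y | 10→W
Decoded message: PQPYW

PQPYW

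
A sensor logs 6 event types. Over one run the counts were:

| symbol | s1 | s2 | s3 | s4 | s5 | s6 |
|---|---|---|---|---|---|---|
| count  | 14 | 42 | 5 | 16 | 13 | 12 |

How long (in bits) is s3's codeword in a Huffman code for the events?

4

Huffman merges, smallest pair first:
combine s3(5), s6(12) → 17
combine s5(13), s1(14) → 27
combine s4(16), 17 → 33
combine 27, 33 → 60
combine s2(42), 60 → 102
s3 sits 4 levels below the root, so its codeword is 4 bits.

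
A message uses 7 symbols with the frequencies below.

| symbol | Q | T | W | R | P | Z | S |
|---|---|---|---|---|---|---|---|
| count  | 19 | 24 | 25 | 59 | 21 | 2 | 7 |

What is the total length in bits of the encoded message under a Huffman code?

Merge the two smallest weights repeatedly:
merge Z(2) and S(7): 9
merge 9 and Q(19): 28
merge P(21) and T(24): 45
merge W(25) and 28: 53
merge 45 and 53: 98
merge R(59) and 98: 157
Total encoded bits = sum of merged weights = 9 + 28 + 45 + 53 + 98 + 157 = 390.

390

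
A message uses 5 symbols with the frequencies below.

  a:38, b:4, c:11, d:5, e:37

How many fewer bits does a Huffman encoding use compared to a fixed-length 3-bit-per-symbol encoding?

104

Fixed-length: 3 bits × 95 symbols = 285 bits.
Huffman merges:
merge b(4) and d(5): 9
merge 9 and c(11): 20
merge 20 and e(37): 57
merge a(38) and 57: 95
Huffman total = 9 + 20 + 57 + 95 = 181 bits.
Saving = 285 − 181 = 104 bits.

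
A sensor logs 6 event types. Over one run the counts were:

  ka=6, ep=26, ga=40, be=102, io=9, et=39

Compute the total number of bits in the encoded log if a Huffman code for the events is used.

Greedily combine the two least-frequent nodes:
merge ka(6) and io(9): 15
merge 15 and ep(26): 41
merge et(39) and ga(40): 79
merge 41 and 79: 120
merge be(102) and 120: 222
Each symbol's bit-cost is frequency × depth; summing gives 477 bits (equivalently 15 + 41 + 79 + 120 + 222).

477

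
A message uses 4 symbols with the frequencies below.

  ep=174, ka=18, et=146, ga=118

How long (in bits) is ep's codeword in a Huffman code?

1

Huffman merges, smallest pair first:
ka(18) + ga(118) → 136
136 + et(146) → 282
ep(174) + 282 → 456
ep sits one level below the root: a 1-bit codeword.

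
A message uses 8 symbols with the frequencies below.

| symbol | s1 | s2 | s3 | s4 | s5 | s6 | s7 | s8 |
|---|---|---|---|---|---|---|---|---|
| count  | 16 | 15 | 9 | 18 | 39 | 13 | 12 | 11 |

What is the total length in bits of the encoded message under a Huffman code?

Greedily combine the two least-frequent nodes:
combine s3(9), s8(11) → 20
combine s7(12), s6(13) → 25
combine s2(15), s1(16) → 31
combine s4(18), 20 → 38
combine 25, 31 → 56
combine 38, s5(39) → 77
combine 56, 77 → 133
The encoded length is the sum of every internal node's weight: 20 + 25 + 31 + 38 + 56 + 77 + 133 = 380 bits.

380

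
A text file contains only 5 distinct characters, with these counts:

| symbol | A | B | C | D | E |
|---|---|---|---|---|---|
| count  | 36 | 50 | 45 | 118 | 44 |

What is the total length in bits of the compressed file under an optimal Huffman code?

643

Build the Huffman tree bottom-up:
merge A(36) and E(44): 80
merge C(45) and B(50): 95
merge 80 and 95: 175
merge D(118) and 175: 293
Each symbol's bit-cost is frequency × depth; summing gives 643 bits (equivalently 80 + 95 + 175 + 293).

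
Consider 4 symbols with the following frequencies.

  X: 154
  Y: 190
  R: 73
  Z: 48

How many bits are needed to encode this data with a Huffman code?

861

Build the Huffman tree bottom-up:
merge Z(48) and R(73): 121
merge 121 and X(154): 275
merge Y(190) and 275: 465
Total encoded bits = sum of merged weights = 121 + 275 + 465 = 861.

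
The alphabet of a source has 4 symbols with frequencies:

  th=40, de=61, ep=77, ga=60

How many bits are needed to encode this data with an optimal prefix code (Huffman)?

476

Greedily combine the two least-frequent nodes:
merge th(40) and ga(60): 100
merge de(61) and ep(77): 138
merge 100 and 138: 238
The encoded length is the sum of every internal node's weight: 100 + 138 + 238 = 476 bits.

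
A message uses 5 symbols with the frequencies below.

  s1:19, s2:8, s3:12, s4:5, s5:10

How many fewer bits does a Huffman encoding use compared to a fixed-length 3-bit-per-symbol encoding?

Fixed-length: 3 bits × 54 symbols = 162 bits.
Huffman merges:
merge s4(5) and s2(8): 13
merge s5(10) and s3(12): 22
merge 13 and s1(19): 32
merge 22 and 32: 54
Huffman total = 13 + 22 + 32 + 54 = 121 bits.
Saving = 162 − 121 = 41 bits.

41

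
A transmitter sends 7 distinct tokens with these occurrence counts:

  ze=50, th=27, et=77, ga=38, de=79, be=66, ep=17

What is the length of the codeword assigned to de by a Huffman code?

Huffman merges, smallest pair first:
merge ep(17) and th(27): 44
merge ga(38) and 44: 82
merge ze(50) and be(66): 116
merge et(77) and de(79): 156
merge 82 and 116: 198
merge 156 and 198: 354
de sits 2 levels below the root, so its codeword is 2 bits.

2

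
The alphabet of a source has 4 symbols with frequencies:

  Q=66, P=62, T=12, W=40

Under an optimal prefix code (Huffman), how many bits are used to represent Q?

1

Huffman merges, smallest pair first:
combine T(12), W(40) → 52
combine 52, P(62) → 114
combine Q(66), 114 → 180
Q sits one level below the root: a 1-bit codeword.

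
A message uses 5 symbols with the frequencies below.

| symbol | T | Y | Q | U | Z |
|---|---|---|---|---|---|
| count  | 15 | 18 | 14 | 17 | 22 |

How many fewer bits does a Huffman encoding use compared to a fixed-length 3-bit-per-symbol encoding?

57

Fixed-length: 3 bits × 86 symbols = 258 bits.
Huffman merges:
merge Q(14) and T(15): 29
merge U(17) and Y(18): 35
merge Z(22) and 29: 51
merge 35 and 51: 86
Huffman total = 29 + 35 + 51 + 86 = 201 bits.
Saving = 258 − 201 = 57 bits.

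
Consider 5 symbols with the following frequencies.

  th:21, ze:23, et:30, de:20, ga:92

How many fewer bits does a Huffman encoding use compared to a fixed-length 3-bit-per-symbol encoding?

Fixed-length: 3 bits × 186 symbols = 558 bits.
Huffman merges:
merge de(20) and th(21): 41
merge ze(23) and et(30): 53
merge 41 and 53: 94
merge ga(92) and 94: 186
Huffman total = 41 + 53 + 94 + 186 = 374 bits.
Saving = 558 − 374 = 184 bits.

184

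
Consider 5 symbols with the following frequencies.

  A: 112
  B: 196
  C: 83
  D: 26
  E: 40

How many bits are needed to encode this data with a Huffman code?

Merge the two smallest weights repeatedly:
combine D(26), E(40) → 66
combine 66, C(83) → 149
combine A(112), 149 → 261
combine B(196), 261 → 457
The encoded length is the sum of every internal node's weight: 66 + 149 + 261 + 457 = 933 bits.

933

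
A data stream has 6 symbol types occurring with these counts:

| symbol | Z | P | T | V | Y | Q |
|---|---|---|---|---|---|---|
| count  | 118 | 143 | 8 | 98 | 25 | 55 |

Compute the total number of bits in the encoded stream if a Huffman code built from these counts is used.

1015

Greedily combine the two least-frequent nodes:
combine T(8), Y(25) → 33
combine 33, Q(55) → 88
combine 88, V(98) → 186
combine Z(118), P(143) → 261
combine 186, 261 → 447
Total encoded bits = sum of merged weights = 33 + 88 + 186 + 261 + 447 = 1015.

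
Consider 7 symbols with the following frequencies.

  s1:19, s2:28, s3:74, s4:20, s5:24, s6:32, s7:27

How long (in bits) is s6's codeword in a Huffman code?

3

Huffman merges, smallest pair first:
merge s1(19) and s4(20): 39
merge s5(24) and s7(27): 51
merge s2(28) and s6(32): 60
merge 39 and 51: 90
merge 60 and s3(74): 134
merge 90 and 134: 224
The subtree containing s6 is merged 3 times, so code length = 3.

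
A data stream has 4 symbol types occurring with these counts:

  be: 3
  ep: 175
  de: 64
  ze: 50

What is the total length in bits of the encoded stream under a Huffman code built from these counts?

Greedily combine the two least-frequent nodes:
combine be(3), ze(50) → 53
combine 53, de(64) → 117
combine 117, ep(175) → 292
Total encoded bits = sum of merged weights = 53 + 117 + 292 = 462.

462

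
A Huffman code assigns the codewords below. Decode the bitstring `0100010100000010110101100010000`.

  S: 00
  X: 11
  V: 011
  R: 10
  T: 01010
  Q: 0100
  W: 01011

QTSSWWSQS

Read left to right; each codeword is recognised as soon as it completes (prefix code):
  0100→Q | 01010→T | 00→S | 00→S | 01011→W | 01011→W | 00→S | 0100→Q | 00→S
Decoded message: QTSSWWSQS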